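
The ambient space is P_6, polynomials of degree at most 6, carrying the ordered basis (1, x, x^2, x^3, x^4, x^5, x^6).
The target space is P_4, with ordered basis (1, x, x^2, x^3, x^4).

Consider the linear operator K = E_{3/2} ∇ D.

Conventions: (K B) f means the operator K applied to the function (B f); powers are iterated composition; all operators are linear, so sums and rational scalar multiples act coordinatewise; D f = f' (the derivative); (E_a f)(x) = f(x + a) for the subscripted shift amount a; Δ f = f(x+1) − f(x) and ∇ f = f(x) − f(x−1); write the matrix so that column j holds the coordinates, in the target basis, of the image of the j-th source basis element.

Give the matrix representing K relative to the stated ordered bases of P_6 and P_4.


the matrix is [[0, 0, 2, 6, 13, 25, 363/8]; [0, 0, 0, 6, 24, 65, 150]; [0, 0, 0, 0, 12, 60, 195]; [0, 0, 0, 0, 0, 20, 120]; [0, 0, 0, 0, 0, 0, 30]] (rows listed top to bottom)

image of 1: 0
image of x: 0
image of x^2: 2
image of x^3: 6x + 6
image of x^4: 12x^2 + 24x + 13
image of x^5: 20x^3 + 60x^2 + 65x + 25
image of x^6: 30x^4 + 120x^3 + 195x^2 + 150x + 363/8
each image's coordinates form column j of the matrix


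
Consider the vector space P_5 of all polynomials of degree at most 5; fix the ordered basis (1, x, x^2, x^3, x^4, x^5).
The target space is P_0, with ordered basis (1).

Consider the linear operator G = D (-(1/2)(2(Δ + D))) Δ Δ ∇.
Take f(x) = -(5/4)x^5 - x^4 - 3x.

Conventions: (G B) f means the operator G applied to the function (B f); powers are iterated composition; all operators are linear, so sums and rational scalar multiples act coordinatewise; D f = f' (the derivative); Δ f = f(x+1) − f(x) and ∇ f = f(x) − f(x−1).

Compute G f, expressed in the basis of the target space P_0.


the result is g(x) = 300

∇ f = -(25/4)x^4 + (17/2)x^3 - (13/2)x^2 + (9/4)x - 13/4
Δ ∇ f = -25x^3 - 12x^2 - (25/2)x - 2
Δ Δ ∇ f = -75x^2 - 99x - 99/2
Δ (Δ Δ ∇) f = -150x - 174
D (Δ Δ ∇) f = -150x - 99
(Δ + D) (Δ Δ ∇) f = -300x - 273
(2(Δ + D)) (Δ Δ ∇) f = -600x - 546
(-(1/2)(2(Δ + D))) (Δ Δ ∇) f = 300x + 273
D (-(1/2)(2(Δ + D))) (Δ Δ ∇) f = 300


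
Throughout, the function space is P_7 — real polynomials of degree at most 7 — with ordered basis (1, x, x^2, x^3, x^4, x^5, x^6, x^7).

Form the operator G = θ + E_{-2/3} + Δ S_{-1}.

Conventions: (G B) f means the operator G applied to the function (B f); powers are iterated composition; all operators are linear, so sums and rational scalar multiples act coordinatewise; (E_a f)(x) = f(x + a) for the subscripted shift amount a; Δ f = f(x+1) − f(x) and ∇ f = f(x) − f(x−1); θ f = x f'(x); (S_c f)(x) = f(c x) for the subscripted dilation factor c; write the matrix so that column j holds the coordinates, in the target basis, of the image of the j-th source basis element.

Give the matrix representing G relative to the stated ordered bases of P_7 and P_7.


the matrix is [[1, -5/3, 13/9, -35/27, 97/81, -275/243, 793/729, -2315/2187]; [0, 2, 2/3, -5/3, 76/27, -325/81, 422/81, -4655/729]; [0, 0, 3, -5, 26/3, -350/27, 485/27, -1925/81]; [0, 0, 0, 4, 4/3, -50/9, 380/27, -2275/81]; [0, 0, 0, 0, 5, -25/3, 65/3, -1225/27]; [0, 0, 0, 0, 0, 6, 2, -35/3]; [0, 0, 0, 0, 0, 0, 7, -35/3]; [0, 0, 0, 0, 0, 0, 0, 8]] (rows listed top to bottom)

image of 1: 1
image of x: 2x - 5/3
image of x^2: 3x^2 + (2/3)x + 13/9
image of x^3: 4x^3 - 5x^2 - (5/3)x - 35/27
image of x^4: 5x^4 + (4/3)x^3 + (26/3)x^2 + (76/27)x + 97/81
image of x^5: 6x^5 - (25/3)x^4 - (50/9)x^3 - (350/27)x^2 - (325/81)x - 275/243
image of x^6: 7x^6 + 2x^5 + (65/3)x^4 + (380/27)x^3 + (485/27)x^2 + (422/81)x + 793/729
image of x^7: 8x^7 - (35/3)x^6 - (35/3)x^5 - (1225/27)x^4 - (2275/81)x^3 - (1925/81)x^2 - (4655/729)x - 2315/2187
each image's coordinates form column j of the matrix


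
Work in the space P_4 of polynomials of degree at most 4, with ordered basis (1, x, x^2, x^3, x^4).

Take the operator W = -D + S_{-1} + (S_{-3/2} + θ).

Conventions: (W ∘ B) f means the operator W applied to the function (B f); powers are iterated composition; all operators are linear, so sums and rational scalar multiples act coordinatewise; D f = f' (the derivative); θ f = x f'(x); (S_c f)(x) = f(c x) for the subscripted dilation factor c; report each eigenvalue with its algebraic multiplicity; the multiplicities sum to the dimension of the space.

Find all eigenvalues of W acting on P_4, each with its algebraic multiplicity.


λ = -3/2 (multiplicity 1), λ = -11/8 (multiplicity 1), λ = 2 (multiplicity 1), λ = 21/4 (multiplicity 1), λ = 161/16 (multiplicity 1)

image of 1: 2
image of x: -(3/2)x - 1
image of x^2: (21/4)x^2 - 2x
image of x^3: -(11/8)x^3 - 3x^2
image of x^4: (161/16)x^4 - 4x^3
the matrix is upper triangular; its diagonal is (2, -3/2, 21/4, -11/8, 161/16)
for a triangular matrix the eigenvalues are the diagonal entries, with algebraic multiplicity their repetition count


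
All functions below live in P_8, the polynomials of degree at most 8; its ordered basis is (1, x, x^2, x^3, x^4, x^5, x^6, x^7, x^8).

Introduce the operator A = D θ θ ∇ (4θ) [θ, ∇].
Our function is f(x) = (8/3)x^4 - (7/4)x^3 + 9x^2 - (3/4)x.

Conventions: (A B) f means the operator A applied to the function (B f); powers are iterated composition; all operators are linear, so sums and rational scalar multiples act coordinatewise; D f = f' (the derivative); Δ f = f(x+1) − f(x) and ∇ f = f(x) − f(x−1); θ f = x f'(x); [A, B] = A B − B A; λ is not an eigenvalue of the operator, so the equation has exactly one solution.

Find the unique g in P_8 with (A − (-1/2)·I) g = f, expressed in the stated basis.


write g with unknown coordinates in the stated basis and equate coefficients in (A − (-1/2)·I) g = f
solving from the highest basis element down gives g = (16/3)x^4 - (7/2)x^3 + 18x^2 + (24573/2)x - 3920
check: A g = -6144x + 1960
so A g − (-1/2)·g = (8/3)x^4 - (7/4)x^3 + 9x^2 - (3/4)x = f ✓

the image equals g(x) = (16/3)x^4 - (7/2)x^3 + 18x^2 + (24573/2)x - 3920


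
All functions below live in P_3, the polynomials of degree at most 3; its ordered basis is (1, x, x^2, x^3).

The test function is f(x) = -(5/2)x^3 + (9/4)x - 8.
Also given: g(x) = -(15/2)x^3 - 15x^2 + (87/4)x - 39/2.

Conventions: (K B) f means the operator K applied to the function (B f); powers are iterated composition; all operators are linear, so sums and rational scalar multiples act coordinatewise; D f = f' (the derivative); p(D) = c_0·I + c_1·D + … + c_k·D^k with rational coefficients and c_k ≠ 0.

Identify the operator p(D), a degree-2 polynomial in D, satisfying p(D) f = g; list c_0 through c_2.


D^0 f = -(5/2)x^3 + (9/4)x - 8
D^1 f = -(15/2)x^2 + 9/4
D^2 f = -15x
matching coefficients of g against c_0 f + c_1 Df + … from the top degree down determines the c_i
solution: c_0 = 3, c_1 = 2, c_2 = -1

c_0 = 3, c_1 = 2, c_2 = -1


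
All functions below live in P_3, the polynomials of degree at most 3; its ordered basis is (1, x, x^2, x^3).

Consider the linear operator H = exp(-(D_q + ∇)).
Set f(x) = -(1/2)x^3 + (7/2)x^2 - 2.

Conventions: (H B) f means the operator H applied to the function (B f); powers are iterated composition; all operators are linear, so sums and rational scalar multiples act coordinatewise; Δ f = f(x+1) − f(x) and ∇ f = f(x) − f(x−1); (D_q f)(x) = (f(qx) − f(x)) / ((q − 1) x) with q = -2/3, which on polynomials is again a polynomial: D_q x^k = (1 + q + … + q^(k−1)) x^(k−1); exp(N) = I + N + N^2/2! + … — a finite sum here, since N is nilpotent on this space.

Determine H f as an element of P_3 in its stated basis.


the result is g(x) = -(1/2)x^3 + (97/18)x^2 - (641/54)x + 2281/162

order-1 term: (17/9)x^2 - (29/3)x + 4
order-2 term: -(119/54)x + 191/18
order-3 term: 119/81
the series for exp(-(D_q + ∇)) f terminates at order 3
exp(-(D_q + ∇)) f = -(1/2)x^3 + (97/18)x^2 - (641/54)x + 2281/162


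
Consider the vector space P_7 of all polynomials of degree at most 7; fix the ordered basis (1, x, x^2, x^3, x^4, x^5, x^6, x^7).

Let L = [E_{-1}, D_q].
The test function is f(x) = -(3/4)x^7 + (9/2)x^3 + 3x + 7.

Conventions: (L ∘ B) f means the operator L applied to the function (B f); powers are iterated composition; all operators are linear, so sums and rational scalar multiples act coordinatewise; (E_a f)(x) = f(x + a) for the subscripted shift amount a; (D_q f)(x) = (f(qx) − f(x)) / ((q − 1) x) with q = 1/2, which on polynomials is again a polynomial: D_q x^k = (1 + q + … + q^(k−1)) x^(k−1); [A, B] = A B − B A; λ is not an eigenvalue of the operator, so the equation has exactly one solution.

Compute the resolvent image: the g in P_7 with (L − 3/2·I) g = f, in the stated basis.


the result is g(x) = (1/2)x^7 + (5/8)x^5 - (233/64)x^4 + (607/96)x^3 - (12503/768)x^2 + (45985/2304)x - 27035/1152

write g with unknown coordinates in the stated basis and equate coefficients in (L − 3/2·I) g = f
solving from the highest basis element down gives g = (1/2)x^7 + (5/8)x^5 - (233/64)x^4 + (607/96)x^3 - (12503/768)x^2 + (45985/2304)x - 27035/1152
check: L g = (15/16)x^5 - (699/128)x^4 + (895/64)x^3 - (12503/512)x^2 + (50593/1536)x - 21659/768
so L g − 3/2·g = -(3/4)x^7 + (9/2)x^3 + 3x + 7 = f ✓


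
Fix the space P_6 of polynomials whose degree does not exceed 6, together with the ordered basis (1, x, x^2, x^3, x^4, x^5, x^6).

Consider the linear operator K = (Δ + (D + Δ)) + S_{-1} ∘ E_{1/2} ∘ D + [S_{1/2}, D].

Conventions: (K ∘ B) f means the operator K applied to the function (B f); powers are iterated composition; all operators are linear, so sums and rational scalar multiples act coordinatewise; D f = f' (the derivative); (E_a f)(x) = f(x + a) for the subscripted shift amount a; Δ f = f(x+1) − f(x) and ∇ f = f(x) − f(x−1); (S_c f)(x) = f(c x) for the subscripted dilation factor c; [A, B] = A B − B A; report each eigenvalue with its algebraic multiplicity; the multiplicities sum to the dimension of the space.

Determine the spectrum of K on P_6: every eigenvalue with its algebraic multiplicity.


image of 1: 0
image of x: 9/2
image of x^2: (9/2)x + 3
image of x^3: (99/8)x^2 + 3x + 11/4
image of x^4: (33/4)x^3 + 18x^2 + 5x + 5/2
image of x^5: (645/32)x^4 + 10x^3 + (55/2)x^2 + (15/2)x + 37/16
image of x^6: (387/32)x^5 + 45x^4 + 25x^3 + (75/2)x^2 + (81/8)x + 35/16
the matrix is upper triangular; its diagonal is (0, 0, 0, 0, 0, 0, 0)
for a triangular matrix the eigenvalues are the diagonal entries, with algebraic multiplicity their repetition count

λ = 0 (multiplicity 7)


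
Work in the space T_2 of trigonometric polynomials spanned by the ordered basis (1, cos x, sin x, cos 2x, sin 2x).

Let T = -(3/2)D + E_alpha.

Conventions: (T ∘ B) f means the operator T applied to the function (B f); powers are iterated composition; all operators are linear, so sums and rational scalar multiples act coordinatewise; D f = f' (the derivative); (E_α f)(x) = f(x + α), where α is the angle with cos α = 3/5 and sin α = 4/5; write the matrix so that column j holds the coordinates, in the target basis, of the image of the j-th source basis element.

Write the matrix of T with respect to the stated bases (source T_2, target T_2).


the matrix is [[1, 0, 0, 0, 0]; [0, 3/5, -7/10, 0, 0]; [0, 7/10, 3/5, 0, 0]; [0, 0, 0, -7/25, -51/25]; [0, 0, 0, 51/25, -7/25]] (rows listed top to bottom)

image of 1: 1
image of cos x: (3/5)cos x + (7/10)sin x
image of sin x: -(7/10)cos x + (3/5)sin x
image of cos 2x: -(7/25)cos 2x + (51/25)sin 2x
image of sin 2x: -(51/25)cos 2x - (7/25)sin 2x
each image's coordinates form column j of the matrix


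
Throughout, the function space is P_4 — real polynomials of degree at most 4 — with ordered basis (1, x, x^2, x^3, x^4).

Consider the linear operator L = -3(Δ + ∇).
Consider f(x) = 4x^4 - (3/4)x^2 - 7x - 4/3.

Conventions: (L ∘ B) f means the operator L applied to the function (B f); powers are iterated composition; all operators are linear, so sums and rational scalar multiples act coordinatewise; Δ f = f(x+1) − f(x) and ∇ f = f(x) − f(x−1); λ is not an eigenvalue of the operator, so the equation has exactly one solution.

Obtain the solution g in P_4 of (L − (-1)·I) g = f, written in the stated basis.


the image equals g(x) = 4x^4 + 96x^3 + (6909/4)x^2 + 20816x + 376412/3

write g with unknown coordinates in the stated basis and equate coefficients in (L − (-1)·I) g = f
solving from the highest basis element down gives g = 4x^4 + 96x^3 + (6909/4)x^2 + 20816x + 376412/3
check: L g = -96x^3 - 1728x^2 - 20823x - 125472
so L g − (-1)·g = 4x^4 - (3/4)x^2 - 7x - 4/3 = f ✓


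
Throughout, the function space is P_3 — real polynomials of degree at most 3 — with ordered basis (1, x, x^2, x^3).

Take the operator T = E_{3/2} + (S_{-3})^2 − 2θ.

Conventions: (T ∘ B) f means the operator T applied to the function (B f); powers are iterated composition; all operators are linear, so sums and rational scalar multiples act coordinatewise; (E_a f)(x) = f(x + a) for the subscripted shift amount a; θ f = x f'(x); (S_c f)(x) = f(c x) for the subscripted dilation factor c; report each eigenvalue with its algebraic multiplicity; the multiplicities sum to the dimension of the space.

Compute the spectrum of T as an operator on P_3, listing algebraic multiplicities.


image of 1: 2
image of x: 8x + 3/2
image of x^2: 78x^2 + 3x + 9/4
image of x^3: 724x^3 + (9/2)x^2 + (27/4)x + 27/8
the matrix is upper triangular; its diagonal is (2, 8, 78, 724)
for a triangular matrix the eigenvalues are the diagonal entries, with algebraic multiplicity their repetition count

λ = 2 (multiplicity 1), λ = 8 (multiplicity 1), λ = 78 (multiplicity 1), λ = 724 (multiplicity 1)


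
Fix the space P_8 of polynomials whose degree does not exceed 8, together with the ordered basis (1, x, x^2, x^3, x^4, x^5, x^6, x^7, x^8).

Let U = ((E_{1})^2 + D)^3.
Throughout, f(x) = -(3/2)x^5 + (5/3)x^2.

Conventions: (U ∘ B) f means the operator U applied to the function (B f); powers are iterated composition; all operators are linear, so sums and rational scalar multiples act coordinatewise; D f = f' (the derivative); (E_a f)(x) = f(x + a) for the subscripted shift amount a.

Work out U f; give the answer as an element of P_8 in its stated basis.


E_{1} f = -(3/2)x^5 - (15/2)x^4 - 15x^3 - (40/3)x^2 - (25/6)x + 1/6
E_{1} E_{1} f = -(3/2)x^5 - 15x^4 - 60x^3 - (355/3)x^2 - (340/3)x - 124/3
D f = -(15/2)x^4 + (10/3)x
((E_{1})^2 + D) f = -(3/2)x^5 - (45/2)x^4 - 60x^3 - (355/3)x^2 - 110x - 124/3
E_{1} ((E_{1})^2 + D) f = -(3/2)x^5 - 30x^4 - 165x^3 - (1345/3)x^2 - (3745/6)x - 1061/3
E_{1} E_{1} ((E_{1})^2 + D) f = -(3/2)x^5 - (75/2)x^4 - 300x^3 - (3415/3)x^2 - (6430/3)x - 4868/3
D ((E_{1})^2 + D) f = -(15/2)x^4 - 90x^3 - 180x^2 - (710/3)x - 110
((E_{1})^2 + D) ((E_{1})^2 + D) f = -(3/2)x^5 - 45x^4 - 390x^3 - (3955/3)x^2 - 2380x - 5198/3
E_{1} ((E_{1})^2 + D) ((E_{1})^2 + D) f = -(3/2)x^5 - (105/2)x^4 - 585x^3 - (8320/3)x^2 - (38245/6)x - 11735/2
E_{1} E_{1} ((E_{1})^2 + D) ((E_{1})^2 + D) f = -(3/2)x^5 - 60x^4 - 810x^3 - (14575/3)x^2 - (41680/3)x - 15654
D ((E_{1})^2 + D) ((E_{1})^2 + D) f = -(15/2)x^4 - 180x^3 - 1170x^2 - (7910/3)x - 2380
((E_{1})^2 + D) ((E_{1})^2 + D) ((E_{1})^2 + D) f = -(3/2)x^5 - (135/2)x^4 - 990x^3 - (18085/3)x^2 - 16530x - 18034

the image equals g(x) = -(3/2)x^5 - (135/2)x^4 - 990x^3 - (18085/3)x^2 - 16530x - 18034


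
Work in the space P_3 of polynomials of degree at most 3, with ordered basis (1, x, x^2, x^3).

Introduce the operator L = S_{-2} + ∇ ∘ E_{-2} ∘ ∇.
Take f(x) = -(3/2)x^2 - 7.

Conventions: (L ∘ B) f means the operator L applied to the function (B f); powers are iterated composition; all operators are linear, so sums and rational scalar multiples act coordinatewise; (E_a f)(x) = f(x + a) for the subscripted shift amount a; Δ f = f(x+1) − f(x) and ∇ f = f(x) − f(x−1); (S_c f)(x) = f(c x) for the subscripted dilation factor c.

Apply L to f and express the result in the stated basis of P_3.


S_{-2} f = -6x^2 - 7
∇ f = -3x + 3/2
E_{-2} ∇ f = -3x + 15/2
∇ E_{-2} ∇ f = -3
(S_{-2} + ∇ ∘ E_{-2} ∘ ∇) f = -6x^2 - 10

g(x) = -6x^2 - 10


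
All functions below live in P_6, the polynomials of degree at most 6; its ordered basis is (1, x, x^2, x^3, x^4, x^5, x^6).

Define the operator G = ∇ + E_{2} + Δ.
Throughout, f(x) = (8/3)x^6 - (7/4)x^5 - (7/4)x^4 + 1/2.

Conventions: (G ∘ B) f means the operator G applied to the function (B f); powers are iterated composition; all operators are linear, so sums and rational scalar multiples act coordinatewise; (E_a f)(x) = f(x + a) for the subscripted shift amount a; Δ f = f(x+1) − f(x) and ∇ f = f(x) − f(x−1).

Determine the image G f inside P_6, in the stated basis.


∇ f = 16x^5 - (195/4)x^4 + (383/6)x^3 - 47x^2 + (71/4)x - 8/3
E_{2} f = (8/3)x^6 + (121/4)x^5 + (563/4)x^4 + (1028/3)x^3 + 458x^2 + 316x + 523/6
Δ f = 16x^5 + (125/4)x^4 + (173/6)x^3 + 12x^2 + (1/4)x - 5/6
(∇ + E_{2} + Δ) f = (8/3)x^6 + (249/4)x^5 + (493/4)x^4 + (1306/3)x^3 + 423x^2 + 334x + 251/3

the result is g(x) = (8/3)x^6 + (249/4)x^5 + (493/4)x^4 + (1306/3)x^3 + 423x^2 + 334x + 251/3


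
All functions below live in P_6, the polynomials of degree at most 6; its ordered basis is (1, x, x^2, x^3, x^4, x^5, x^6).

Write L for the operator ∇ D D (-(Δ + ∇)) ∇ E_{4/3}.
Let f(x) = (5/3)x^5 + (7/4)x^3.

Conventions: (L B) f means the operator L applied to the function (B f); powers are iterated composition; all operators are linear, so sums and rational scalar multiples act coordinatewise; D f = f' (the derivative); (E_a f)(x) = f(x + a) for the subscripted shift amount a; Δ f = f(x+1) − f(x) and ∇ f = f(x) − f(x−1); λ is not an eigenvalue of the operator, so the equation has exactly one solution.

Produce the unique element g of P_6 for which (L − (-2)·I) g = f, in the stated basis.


write g with unknown coordinates in the stated basis and equate coefficients in (L − (-2)·I) g = f
solving from the highest basis element down gives g = (5/6)x^5 + (7/8)x^3 + 100
check: L g = -200
so L g − (-2)·g = (5/3)x^5 + (7/4)x^3 = f ✓

the result is g(x) = (5/6)x^5 + (7/8)x^3 + 100


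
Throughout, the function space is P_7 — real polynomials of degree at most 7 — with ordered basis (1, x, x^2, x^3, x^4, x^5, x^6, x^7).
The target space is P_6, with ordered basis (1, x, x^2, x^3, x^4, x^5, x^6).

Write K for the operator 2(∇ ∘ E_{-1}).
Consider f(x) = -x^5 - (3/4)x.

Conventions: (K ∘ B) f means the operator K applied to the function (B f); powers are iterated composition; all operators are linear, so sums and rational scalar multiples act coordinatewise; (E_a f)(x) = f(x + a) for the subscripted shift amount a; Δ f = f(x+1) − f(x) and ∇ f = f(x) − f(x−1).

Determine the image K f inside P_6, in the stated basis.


E_{-1} f = -x^5 + 5x^4 - 10x^3 + 10x^2 - (23/4)x + 7/4
∇ E_{-1} f = -5x^4 + 30x^3 - 70x^2 + 75x - 127/4
(2(∇ ∘ E_{-1})) f = -10x^4 + 60x^3 - 140x^2 + 150x - 127/2

g(x) = -10x^4 + 60x^3 - 140x^2 + 150x - 127/2


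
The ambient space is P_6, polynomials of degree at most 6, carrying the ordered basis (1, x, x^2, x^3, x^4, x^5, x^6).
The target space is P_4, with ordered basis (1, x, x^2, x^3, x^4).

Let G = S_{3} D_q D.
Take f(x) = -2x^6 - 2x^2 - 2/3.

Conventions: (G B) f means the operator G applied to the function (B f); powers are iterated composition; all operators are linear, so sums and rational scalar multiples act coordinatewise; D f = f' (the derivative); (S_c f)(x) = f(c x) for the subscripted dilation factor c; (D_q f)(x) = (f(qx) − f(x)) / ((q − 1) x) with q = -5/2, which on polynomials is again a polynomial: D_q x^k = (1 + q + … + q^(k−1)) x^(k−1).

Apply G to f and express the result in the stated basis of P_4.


D f = -12x^5 - 4x
D_q D f = -(1353/4)x^4 - 4
S_{3} D_q D f = -(109593/4)x^4 - 4

the result is g(x) = -(109593/4)x^4 - 4


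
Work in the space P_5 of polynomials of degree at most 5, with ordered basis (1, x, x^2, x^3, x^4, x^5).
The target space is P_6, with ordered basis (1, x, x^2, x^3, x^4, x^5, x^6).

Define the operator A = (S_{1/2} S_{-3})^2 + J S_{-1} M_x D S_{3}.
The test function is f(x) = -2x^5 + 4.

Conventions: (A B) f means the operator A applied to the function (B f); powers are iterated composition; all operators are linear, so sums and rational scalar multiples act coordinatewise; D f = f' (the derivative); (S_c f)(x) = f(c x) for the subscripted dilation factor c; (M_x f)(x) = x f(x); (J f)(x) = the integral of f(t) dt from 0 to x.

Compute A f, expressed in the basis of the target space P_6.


S_{-3} f = 486x^5 + 4
S_{1/2} S_{-3} f = (243/16)x^5 + 4
S_{-3} (S_{1/2} S_{-3}) f = -(59049/16)x^5 + 4
S_{1/2} S_{-3} (S_{1/2} S_{-3}) f = -(59049/512)x^5 + 4
S_{3} f = -486x^5 + 4
D S_{3} f = -2430x^4
M_x D S_{3} f = -2430x^5
S_{-1} M_x D S_{3} f = 2430x^5
J (S_{-1} M_x D) S_{3} f = 405x^6
((S_{1/2} S_{-3})^2 + J S_{-1} M_x D S_{3}) f = 405x^6 - (59049/512)x^5 + 4

the result is g(x) = 405x^6 - (59049/512)x^5 + 4


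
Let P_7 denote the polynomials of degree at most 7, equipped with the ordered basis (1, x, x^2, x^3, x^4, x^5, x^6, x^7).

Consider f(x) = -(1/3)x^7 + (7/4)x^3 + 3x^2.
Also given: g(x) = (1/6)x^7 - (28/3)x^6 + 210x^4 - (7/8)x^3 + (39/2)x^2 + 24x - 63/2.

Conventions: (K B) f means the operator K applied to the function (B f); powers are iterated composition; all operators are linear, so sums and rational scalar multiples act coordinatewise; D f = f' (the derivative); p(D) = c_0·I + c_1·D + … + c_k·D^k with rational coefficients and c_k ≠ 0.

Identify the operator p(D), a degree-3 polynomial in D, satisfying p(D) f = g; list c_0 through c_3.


c_0 = -1/2, c_1 = 4, c_2 = 0, c_3 = -3

D^0 f = -(1/3)x^7 + (7/4)x^3 + 3x^2
D^1 f = -(7/3)x^6 + (21/4)x^2 + 6x
D^2 f = -14x^5 + (21/2)x + 6
D^3 f = -70x^4 + 21/2
matching coefficients of g against c_0 f + c_1 Df + … from the top degree down determines the c_i
solution: c_0 = -1/2, c_1 = 4, c_2 = 0, c_3 = -3


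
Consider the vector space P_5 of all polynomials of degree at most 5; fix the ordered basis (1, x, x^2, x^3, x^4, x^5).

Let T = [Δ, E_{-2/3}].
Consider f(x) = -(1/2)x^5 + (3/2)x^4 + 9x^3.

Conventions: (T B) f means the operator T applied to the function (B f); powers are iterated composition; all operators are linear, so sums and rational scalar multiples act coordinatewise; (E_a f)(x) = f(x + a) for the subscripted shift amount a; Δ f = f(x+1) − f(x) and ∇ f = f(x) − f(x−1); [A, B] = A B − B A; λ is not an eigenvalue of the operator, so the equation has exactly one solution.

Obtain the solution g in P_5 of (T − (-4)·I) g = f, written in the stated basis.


the result is g(x) = -(1/8)x^5 + (3/8)x^4 + (9/4)x^3

write g with unknown coordinates in the stated basis and equate coefficients in (T − (-4)·I) g = f
solving from the highest basis element down gives g = -(1/8)x^5 + (3/8)x^4 + (9/4)x^3
check: T g = 0
so T g − (-4)·g = -(1/2)x^5 + (3/2)x^4 + 9x^3 = f ✓


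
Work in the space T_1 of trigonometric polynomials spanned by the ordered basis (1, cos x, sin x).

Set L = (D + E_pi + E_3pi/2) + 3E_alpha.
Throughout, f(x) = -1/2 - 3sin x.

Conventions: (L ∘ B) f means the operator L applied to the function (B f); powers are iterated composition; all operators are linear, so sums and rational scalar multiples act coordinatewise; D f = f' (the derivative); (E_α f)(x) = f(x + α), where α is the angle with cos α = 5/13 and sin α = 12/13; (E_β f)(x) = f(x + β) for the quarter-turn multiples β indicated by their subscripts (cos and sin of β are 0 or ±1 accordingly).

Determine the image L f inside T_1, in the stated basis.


g(x) = -5/2 - (108/13)cos x - (6/13)sin x

D f = -3cos x
E_pi f = -1/2 + 3sin x
E_3pi/2 f = -1/2 + 3cos x
(D + E_pi + E_3pi/2) f = -1 + 3sin x
E_alpha f = -1/2 - (36/13)cos x - (15/13)sin x
(3E_alpha) f = -3/2 - (108/13)cos x - (45/13)sin x
((D + E_pi + E_3pi/2) + 3E_alpha) f = -5/2 - (108/13)cos x - (6/13)sin x


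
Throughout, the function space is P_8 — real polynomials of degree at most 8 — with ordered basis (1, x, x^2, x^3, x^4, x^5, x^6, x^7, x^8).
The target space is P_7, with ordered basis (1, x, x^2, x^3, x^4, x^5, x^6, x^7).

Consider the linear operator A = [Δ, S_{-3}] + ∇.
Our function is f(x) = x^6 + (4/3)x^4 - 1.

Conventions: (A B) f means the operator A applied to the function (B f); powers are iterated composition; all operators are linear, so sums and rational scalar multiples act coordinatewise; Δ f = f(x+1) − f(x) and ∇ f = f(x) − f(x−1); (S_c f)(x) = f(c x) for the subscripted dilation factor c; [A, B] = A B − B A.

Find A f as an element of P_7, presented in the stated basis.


S_{-3} f = 729x^6 + 108x^4 - 1
Δ S_{-3} f = 4374x^5 + 10935x^4 + 15012x^3 + 11583x^2 + 4806x + 837
Δ f = 6x^5 + 15x^4 + (76/3)x^3 + 23x^2 + (34/3)x + 7/3
S_{-3} Δ f = -1458x^5 + 1215x^4 - 684x^3 + 207x^2 - 34x + 7/3
[Δ, S_{-3}] f = 5832x^5 + 9720x^4 + 15696x^3 + 11376x^2 + 4840x + 2504/3
∇ f = 6x^5 - 15x^4 + (76/3)x^3 - 23x^2 + (34/3)x - 7/3
([Δ, S_{-3}] + ∇) f = 5838x^5 + 9705x^4 + (47164/3)x^3 + 11353x^2 + (14554/3)x + 2497/3

the result is g(x) = 5838x^5 + 9705x^4 + (47164/3)x^3 + 11353x^2 + (14554/3)x + 2497/3


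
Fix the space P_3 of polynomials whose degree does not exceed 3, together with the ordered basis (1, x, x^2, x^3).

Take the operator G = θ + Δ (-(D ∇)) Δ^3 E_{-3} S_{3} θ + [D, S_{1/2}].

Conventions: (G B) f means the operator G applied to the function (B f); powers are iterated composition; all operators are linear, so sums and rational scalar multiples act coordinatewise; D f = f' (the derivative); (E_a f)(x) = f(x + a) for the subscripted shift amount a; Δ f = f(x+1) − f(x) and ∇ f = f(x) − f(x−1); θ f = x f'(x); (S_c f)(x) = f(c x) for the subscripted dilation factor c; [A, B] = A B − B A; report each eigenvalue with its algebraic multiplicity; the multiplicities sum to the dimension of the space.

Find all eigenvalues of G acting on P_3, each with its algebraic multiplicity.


image of 1: 0
image of x: x - 1/2
image of x^2: 2x^2 - (1/2)x
image of x^3: 3x^3 - (3/8)x^2
the matrix is upper triangular; its diagonal is (0, 1, 2, 3)
for a triangular matrix the eigenvalues are the diagonal entries, with algebraic multiplicity their repetition count

λ = 0 (multiplicity 1), λ = 1 (multiplicity 1), λ = 2 (multiplicity 1), λ = 3 (multiplicity 1)


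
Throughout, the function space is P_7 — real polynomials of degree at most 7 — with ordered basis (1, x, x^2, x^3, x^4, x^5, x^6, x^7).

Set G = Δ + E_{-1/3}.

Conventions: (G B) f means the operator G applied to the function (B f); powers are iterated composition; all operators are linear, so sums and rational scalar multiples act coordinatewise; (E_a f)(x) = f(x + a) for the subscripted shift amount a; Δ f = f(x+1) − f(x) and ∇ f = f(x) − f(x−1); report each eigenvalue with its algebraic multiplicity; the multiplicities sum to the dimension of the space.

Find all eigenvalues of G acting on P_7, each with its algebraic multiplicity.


λ = 1 (multiplicity 8)

image of 1: 1
image of x: x + 2/3
image of x^2: x^2 + (4/3)x + 10/9
image of x^3: x^3 + 2x^2 + (10/3)x + 26/27
image of x^4: x^4 + (8/3)x^3 + (20/3)x^2 + (104/27)x + 82/81
image of x^5: x^5 + (10/3)x^4 + (100/9)x^3 + (260/27)x^2 + (410/81)x + 242/243
image of x^6: x^6 + 4x^5 + (50/3)x^4 + (520/27)x^3 + (410/27)x^2 + (484/81)x + 730/729
image of x^7: x^7 + (14/3)x^6 + (70/3)x^5 + (910/27)x^4 + (2870/81)x^3 + (1694/81)x^2 + (5110/729)x + 2186/2187
the matrix is upper triangular; its diagonal is (1, 1, 1, 1, 1, 1, 1, 1)
for a triangular matrix the eigenvalues are the diagonal entries, with algebraic multiplicity their repetition count


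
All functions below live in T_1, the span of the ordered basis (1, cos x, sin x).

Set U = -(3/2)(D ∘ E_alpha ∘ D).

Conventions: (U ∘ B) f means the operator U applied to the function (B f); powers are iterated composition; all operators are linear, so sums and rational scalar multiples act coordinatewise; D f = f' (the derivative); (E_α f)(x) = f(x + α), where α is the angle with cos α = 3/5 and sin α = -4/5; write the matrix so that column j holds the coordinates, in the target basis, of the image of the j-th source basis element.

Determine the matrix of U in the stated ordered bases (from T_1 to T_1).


the matrix is [[0, 0, 0]; [0, 9/10, -6/5]; [0, 6/5, 9/10]] (rows listed top to bottom)

image of 1: 0
image of cos x: (9/10)cos x + (6/5)sin x
image of sin x: -(6/5)cos x + (9/10)sin x
each image's coordinates form column j of the matrix


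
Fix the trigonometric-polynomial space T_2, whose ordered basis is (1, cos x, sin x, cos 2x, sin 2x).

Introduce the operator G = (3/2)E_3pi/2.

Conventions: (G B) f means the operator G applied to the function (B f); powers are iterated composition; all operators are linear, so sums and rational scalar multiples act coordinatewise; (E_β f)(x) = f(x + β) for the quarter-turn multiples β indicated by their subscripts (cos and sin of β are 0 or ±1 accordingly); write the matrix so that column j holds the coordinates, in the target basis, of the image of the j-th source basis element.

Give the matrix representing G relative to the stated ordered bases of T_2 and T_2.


image of 1: 3/2
image of cos x: (3/2)sin x
image of sin x: -(3/2)cos x
image of cos 2x: -(3/2)cos 2x
image of sin 2x: -(3/2)sin 2x
each image's coordinates form column j of the matrix

the matrix is [[3/2, 0, 0, 0, 0]; [0, 0, -3/2, 0, 0]; [0, 3/2, 0, 0, 0]; [0, 0, 0, -3/2, 0]; [0, 0, 0, 0, -3/2]] (rows listed top to bottom)


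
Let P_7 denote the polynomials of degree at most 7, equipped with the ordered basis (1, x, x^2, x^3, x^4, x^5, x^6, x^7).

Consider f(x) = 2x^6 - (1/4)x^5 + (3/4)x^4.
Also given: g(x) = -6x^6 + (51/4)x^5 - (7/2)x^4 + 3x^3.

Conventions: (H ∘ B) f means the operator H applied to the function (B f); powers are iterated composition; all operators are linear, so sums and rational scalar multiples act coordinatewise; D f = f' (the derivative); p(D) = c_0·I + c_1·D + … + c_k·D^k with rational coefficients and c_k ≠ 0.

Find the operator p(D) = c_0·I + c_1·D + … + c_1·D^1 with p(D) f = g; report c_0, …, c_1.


D^0 f = 2x^6 - (1/4)x^5 + (3/4)x^4
D^1 f = 12x^5 - (5/4)x^4 + 3x^3
matching coefficients of g against c_0 f + c_1 Df + … from the top degree down determines the c_i
solution: c_0 = -3, c_1 = 1

c_0 = -3, c_1 = 1


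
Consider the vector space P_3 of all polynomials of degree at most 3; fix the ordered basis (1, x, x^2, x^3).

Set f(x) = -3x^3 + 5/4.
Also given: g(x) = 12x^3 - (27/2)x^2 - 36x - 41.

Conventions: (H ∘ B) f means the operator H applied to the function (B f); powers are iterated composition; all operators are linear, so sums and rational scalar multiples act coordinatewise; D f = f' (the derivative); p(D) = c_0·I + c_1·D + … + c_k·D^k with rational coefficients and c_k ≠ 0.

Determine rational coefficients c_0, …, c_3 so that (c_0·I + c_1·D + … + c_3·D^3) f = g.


D^0 f = -3x^3 + 5/4
D^1 f = -9x^2
D^2 f = -18x
D^3 f = -18
matching coefficients of g against c_0 f + c_1 Df + … from the top degree down determines the c_i
solution: c_0 = -4, c_1 = 3/2, c_2 = 2, c_3 = 2

c_0 = -4, c_1 = 3/2, c_2 = 2, c_3 = 2


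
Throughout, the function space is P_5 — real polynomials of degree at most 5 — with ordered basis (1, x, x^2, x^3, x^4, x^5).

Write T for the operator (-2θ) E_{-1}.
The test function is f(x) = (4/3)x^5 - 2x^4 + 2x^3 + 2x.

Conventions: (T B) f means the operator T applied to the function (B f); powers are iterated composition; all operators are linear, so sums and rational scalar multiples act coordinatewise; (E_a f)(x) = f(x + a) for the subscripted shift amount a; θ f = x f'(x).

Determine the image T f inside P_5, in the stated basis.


E_{-1} f = (4/3)x^5 - (26/3)x^4 + (70/3)x^3 - (94/3)x^2 + (68/3)x - 22/3
θ E_{-1} f = (20/3)x^5 - (104/3)x^4 + 70x^3 - (188/3)x^2 + (68/3)x
(-2θ) E_{-1} f = -(40/3)x^5 + (208/3)x^4 - 140x^3 + (376/3)x^2 - (136/3)x

g(x) = -(40/3)x^5 + (208/3)x^4 - 140x^3 + (376/3)x^2 - (136/3)x


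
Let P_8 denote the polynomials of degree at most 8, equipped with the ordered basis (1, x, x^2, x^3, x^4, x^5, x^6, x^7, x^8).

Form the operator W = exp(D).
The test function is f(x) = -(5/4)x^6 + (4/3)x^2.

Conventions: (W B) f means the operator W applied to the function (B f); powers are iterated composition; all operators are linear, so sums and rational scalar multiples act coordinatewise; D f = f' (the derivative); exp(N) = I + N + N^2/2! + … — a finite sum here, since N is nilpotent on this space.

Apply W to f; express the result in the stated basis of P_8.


g(x) = -(5/4)x^6 - (15/2)x^5 - (75/4)x^4 - 25x^3 - (209/12)x^2 - (29/6)x + 1/12

order-1 term: -(15/2)x^5 + (8/3)x
order-2 term: -(75/4)x^4 + 4/3
order-3 term: -25x^3
order-4 term: -(75/4)x^2
order-5 term: -(15/2)x
order-6 term: -5/4
the series for exp(D) f terminates at order 6
exp(D) f = -(5/4)x^6 - (15/2)x^5 - (75/4)x^4 - 25x^3 - (209/12)x^2 - (29/6)x + 1/12


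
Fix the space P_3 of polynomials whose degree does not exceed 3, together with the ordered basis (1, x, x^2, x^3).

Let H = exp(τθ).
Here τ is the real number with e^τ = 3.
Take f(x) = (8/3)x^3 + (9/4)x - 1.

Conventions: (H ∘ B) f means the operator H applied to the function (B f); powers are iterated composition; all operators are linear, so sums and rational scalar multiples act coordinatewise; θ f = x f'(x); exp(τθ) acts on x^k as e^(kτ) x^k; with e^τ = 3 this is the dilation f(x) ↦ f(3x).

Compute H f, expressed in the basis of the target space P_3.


exp(τθ) x^k = e^(kτ) x^k; with e^τ = 3 this sends x^k to 3^k x^k
x ↦ 3 x
x^3 ↦ 27 x^3
applying this coordinatewise to f: exp(τθ) f = 72x^3 + (27/4)x - 1

g(x) = 72x^3 + (27/4)x - 1


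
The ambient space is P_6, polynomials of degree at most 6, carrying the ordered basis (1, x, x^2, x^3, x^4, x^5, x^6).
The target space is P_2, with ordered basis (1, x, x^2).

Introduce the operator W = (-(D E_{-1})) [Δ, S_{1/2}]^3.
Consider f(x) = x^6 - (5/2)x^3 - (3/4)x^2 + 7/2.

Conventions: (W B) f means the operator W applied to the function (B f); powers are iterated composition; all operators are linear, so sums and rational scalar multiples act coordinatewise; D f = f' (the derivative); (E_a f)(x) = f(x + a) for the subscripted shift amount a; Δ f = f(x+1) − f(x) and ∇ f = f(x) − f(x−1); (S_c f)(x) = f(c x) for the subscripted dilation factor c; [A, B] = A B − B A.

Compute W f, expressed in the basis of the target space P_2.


S_{1/2} f = (1/64)x^6 - (5/16)x^3 - (3/16)x^2 + 7/2
Δ S_{1/2} f = (3/32)x^5 + (15/64)x^4 + (5/16)x^3 - (45/64)x^2 - (39/32)x - 31/64
Δ f = 6x^5 + 15x^4 + 20x^3 + (15/2)x^2 - 3x - 9/4
S_{1/2} Δ f = (3/16)x^5 + (15/16)x^4 + (5/2)x^3 + (15/8)x^2 - (3/2)x - 9/4
[Δ, S_{1/2}] f = -(3/32)x^5 - (45/64)x^4 - (35/16)x^3 - (165/64)x^2 + (9/32)x + 113/64
S_{1/2} [Δ, S_{1/2}] f = -(3/1024)x^5 - (45/1024)x^4 - (35/128)x^3 - (165/256)x^2 + (9/64)x + 113/64
Δ S_{1/2} [Δ, S_{1/2}] f = -(15/1024)x^4 - (105/512)x^3 - (285/256)x^2 - (2355/1024)x - 211/256
Δ [Δ, S_{1/2}] f = -(15/32)x^4 - (15/4)x^3 - (375/32)x^2 - 15x - 169/32
S_{1/2} Δ [Δ, S_{1/2}] f = -(15/512)x^4 - (15/32)x^3 - (375/128)x^2 - (15/2)x - 169/32
[Δ, S_{1/2}] [Δ, S_{1/2}] f = (15/1024)x^4 + (135/512)x^3 + (465/256)x^2 + (5325/1024)x + 1141/256
S_{1/2} [Δ, S_{1/2}] [Δ, S_{1/2}] f = (15/16384)x^4 + (135/4096)x^3 + (465/1024)x^2 + (5325/2048)x + 1141/256
Δ S_{1/2} [Δ, S_{1/2}] [Δ, S_{1/2}] f = (15/4096)x^3 + (855/8192)x^2 + (1035/1024)x + 50595/16384
Δ [Δ, S_{1/2}] [Δ, S_{1/2}] f = (15/256)x^3 + (225/256)x^2 + (2295/512)x + 3735/512
S_{1/2} Δ [Δ, S_{1/2}] [Δ, S_{1/2}] f = (15/2048)x^3 + (225/1024)x^2 + (2295/1024)x + 3735/512
[Δ, S_{1/2}] [Δ, S_{1/2}] [Δ, S_{1/2}] f = -(15/4096)x^3 - (945/8192)x^2 - (315/256)x - 68925/16384
E_{-1} [Δ, S_{1/2}]^3 f = -(15/4096)x^3 - (855/8192)x^2 - (1035/1024)x - 50595/16384
D E_{-1} [Δ, S_{1/2}]^3 f = -(45/4096)x^2 - (855/4096)x - 1035/1024
(-(D E_{-1})) [Δ, S_{1/2}]^3 f = (45/4096)x^2 + (855/4096)x + 1035/1024

g(x) = (45/4096)x^2 + (855/4096)x + 1035/1024


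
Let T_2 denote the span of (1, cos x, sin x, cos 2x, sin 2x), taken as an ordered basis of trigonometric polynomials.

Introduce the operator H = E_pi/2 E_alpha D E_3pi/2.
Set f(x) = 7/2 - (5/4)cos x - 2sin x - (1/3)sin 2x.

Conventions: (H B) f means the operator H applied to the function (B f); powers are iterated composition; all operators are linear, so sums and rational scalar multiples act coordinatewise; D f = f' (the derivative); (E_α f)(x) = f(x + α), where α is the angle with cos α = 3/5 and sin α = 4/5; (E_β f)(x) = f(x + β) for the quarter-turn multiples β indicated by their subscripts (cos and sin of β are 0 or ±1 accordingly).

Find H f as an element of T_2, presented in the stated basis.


g(x) = -(1/5)cos x + (47/20)sin x + (14/75)cos 2x + (16/25)sin 2x

E_3pi/2 f = 7/2 + 2cos x - (5/4)sin x + (1/3)sin 2x
D E_3pi/2 f = -(5/4)cos x - 2sin x + (2/3)cos 2x
E_alpha D E_3pi/2 f = -(47/20)cos x - (1/5)sin x - (14/75)cos 2x - (16/25)sin 2x
E_pi/2 (E_alpha D) E_3pi/2 f = -(1/5)cos x + (47/20)sin x + (14/75)cos 2x + (16/25)sin 2x


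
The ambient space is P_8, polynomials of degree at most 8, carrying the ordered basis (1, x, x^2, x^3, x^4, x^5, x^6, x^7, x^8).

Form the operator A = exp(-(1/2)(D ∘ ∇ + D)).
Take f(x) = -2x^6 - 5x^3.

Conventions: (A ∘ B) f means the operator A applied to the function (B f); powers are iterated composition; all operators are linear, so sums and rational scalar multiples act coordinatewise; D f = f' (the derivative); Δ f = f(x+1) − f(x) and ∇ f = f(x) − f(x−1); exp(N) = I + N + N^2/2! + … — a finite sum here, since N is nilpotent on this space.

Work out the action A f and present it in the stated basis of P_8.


order-1 term: 6x^5 + 30x^4 - 60x^3 + (135/2)x^2 - 15x - 3/2
order-2 term: -(15/2)x^4 - 60x^3 + (465/4)x - 195/2
order-3 term: 5x^3 + 45x^2 + 45x - 355/8
order-4 term: -(15/8)x^2 - 15x - 15
order-5 term: (3/8)x + 15/8
order-6 term: -1/32
the series for exp(-(1/2)(D ∘ ∇ + D)) f terminates at order 6
exp(-(1/2)(D ∘ ∇ + D)) f = -2x^6 + 6x^5 + (45/2)x^4 - 120x^3 + (885/8)x^2 + (1053/8)x - 5009/32

g(x) = -2x^6 + 6x^5 + (45/2)x^4 - 120x^3 + (885/8)x^2 + (1053/8)x - 5009/32


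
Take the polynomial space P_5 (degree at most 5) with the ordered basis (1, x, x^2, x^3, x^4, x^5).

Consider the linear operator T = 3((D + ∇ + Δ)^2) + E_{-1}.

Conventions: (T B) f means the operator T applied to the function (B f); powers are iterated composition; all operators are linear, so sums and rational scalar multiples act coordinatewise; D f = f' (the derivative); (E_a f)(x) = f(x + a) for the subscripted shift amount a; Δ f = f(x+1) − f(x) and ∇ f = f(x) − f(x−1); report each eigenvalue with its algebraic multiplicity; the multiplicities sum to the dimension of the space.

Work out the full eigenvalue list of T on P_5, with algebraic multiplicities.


image of 1: 1
image of x: x - 1
image of x^2: x^2 - 2x + 55
image of x^3: x^3 - 3x^2 + 165x - 1
image of x^4: x^4 - 4x^3 + 330x^2 - 4x + 145
image of x^5: x^5 - 5x^4 + 550x^3 - 10x^2 + 725x - 1
the matrix is upper triangular; its diagonal is (1, 1, 1, 1, 1, 1)
for a triangular matrix the eigenvalues are the diagonal entries, with algebraic multiplicity their repetition count

λ = 1 (multiplicity 6)


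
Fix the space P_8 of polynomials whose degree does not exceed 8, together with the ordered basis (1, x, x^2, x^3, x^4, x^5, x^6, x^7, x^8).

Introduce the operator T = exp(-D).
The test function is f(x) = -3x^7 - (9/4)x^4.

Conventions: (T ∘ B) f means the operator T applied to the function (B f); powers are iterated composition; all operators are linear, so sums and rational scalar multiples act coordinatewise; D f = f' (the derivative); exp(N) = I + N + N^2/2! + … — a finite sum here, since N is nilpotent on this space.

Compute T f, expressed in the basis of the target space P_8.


order-1 term: 21x^6 + 9x^3
order-2 term: -63x^5 - (27/2)x^2
order-3 term: 105x^4 + 9x
order-4 term: -105x^3 - 9/4
order-5 term: 63x^2
order-6 term: -21x
order-7 term: 3
the series for exp(-D) f terminates at order 7
exp(-D) f = -3x^7 + 21x^6 - 63x^5 + (411/4)x^4 - 96x^3 + (99/2)x^2 - 12x + 3/4

the result is g(x) = -3x^7 + 21x^6 - 63x^5 + (411/4)x^4 - 96x^3 + (99/2)x^2 - 12x + 3/4
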